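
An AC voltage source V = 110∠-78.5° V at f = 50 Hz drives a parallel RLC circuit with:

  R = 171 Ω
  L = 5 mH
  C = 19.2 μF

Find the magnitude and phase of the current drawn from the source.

Step 1 — Angular frequency: ω = 2π·f = 2π·50 = 314.2 rad/s.
Step 2 — Component impedances:
  R: Z = R = 171 Ω
  L: Z = jωL = j·314.2·0.005 = 0 + j1.571 Ω
  C: Z = 1/(jωC) = -j/(ω·C) = 0 - j165.8 Ω
Step 3 — Parallel combination: 1/Z_total = 1/R + 1/L + 1/C; Z_total = 0.01471 + j1.586 Ω = 1.586∠89.5° Ω.
Step 4 — Source phasor: V = 110∠-78.5° V = 21.93 - j107.8 V.
Step 5 — Ohm's law: I = V / Z_total = (21.93 - j107.8) / (0.01471 + j1.586) = -67.84 - j14.46 A.
Step 6 — Convert to polar: |I| = 69.37 A, ∠I = -168.0°.

I = 69.37∠-168.0° A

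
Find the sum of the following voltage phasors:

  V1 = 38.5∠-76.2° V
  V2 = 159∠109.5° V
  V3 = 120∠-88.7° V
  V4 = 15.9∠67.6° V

Step 1 — Convert each phasor to rectangular form:
  V1 = 38.5·(cos(-76.2°) + j·sin(-76.2°)) = 9.184 - j37.39 V
  V2 = 159·(cos(109.5°) + j·sin(109.5°)) = -53.08 + j149.9 V
  V3 = 120·(cos(-88.7°) + j·sin(-88.7°)) = 2.722 - j120 V
  V4 = 15.9·(cos(67.6°) + j·sin(67.6°)) = 6.059 + j14.7 V
Step 2 — Sum components: V_total = -35.11 + j7.222 V.
Step 3 — Convert to polar: |V_total| = 35.85 V, ∠V_total = 168.4°.

V_total = 35.85∠168.4° V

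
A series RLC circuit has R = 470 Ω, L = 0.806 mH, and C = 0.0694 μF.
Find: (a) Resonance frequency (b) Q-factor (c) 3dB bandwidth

Step 1 — Resonance condition Im(Z)=0 gives ω₀ = 1/√(LC).
Step 2 — ω₀ = 1/√(0.000806·6.94e-08) = 1.337e+05 rad/s.
Step 3 — f₀ = ω₀/(2π) = 2.128e+04 Hz.
Step 4 — Series Q: Q = ω₀L/R = 1.337e+05·0.000806/470 = 0.2293.
Step 5 — 3dB bandwidth: Δω = ω₀/Q = 5.831e+05 rad/s; BW = Δω/(2π) = 9.281e+04 Hz.

(a) f₀ = 2.128e+04 Hz  (b) Q = 0.2293  (c) BW = 9.281e+04 Hz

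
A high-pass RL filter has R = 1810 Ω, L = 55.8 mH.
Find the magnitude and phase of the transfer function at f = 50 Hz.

Step 1 — Angular frequency: ω = 2π·50 = 314.2 rad/s.
Step 2 — Transfer function: H(jω) = jωL/(R + jωL).
Step 3 — Numerator jωL = j·17.53; denominator R + jωL = 1810 + j17.53.
Step 4 — H = 9.379e-05 + j0.009684.
Step 5 — Magnitude: |H| = 0.009685 (-40.3 dB); phase: φ = 89.4°.

|H| = 0.009685 (-40.3 dB), φ = 89.4°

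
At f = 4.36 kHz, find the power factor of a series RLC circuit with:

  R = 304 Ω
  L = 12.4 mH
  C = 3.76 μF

Step 1 — Angular frequency: ω = 2π·f = 2π·4360 = 2.739e+04 rad/s.
Step 2 — Component impedances:
  R: Z = R = 304 Ω
  L: Z = jωL = j·2.739e+04·0.0124 = 0 + j339.7 Ω
  C: Z = 1/(jωC) = -j/(ω·C) = 0 - j9.708 Ω
Step 3 — Series combination: Z_total = R + L + C = 304 + j330 Ω = 448.7∠47.3° Ω.
Step 4 — Power factor: PF = cos(φ) = Re(Z)/|Z| = 304/448.67 = 0.6776.
Step 5 — Type: Im(Z) = 330 ⇒ lagging (phase φ = 47.3°).

PF = 0.6776 (lagging, φ = 47.3°)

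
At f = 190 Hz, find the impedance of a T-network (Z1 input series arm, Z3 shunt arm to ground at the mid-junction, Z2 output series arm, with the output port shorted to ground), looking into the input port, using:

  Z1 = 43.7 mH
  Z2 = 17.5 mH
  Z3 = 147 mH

Step 1 — Angular frequency: ω = 2π·f = 2π·190 = 1194 rad/s.
Step 2 — Component impedances:
  Z1: Z = jωL = j·1194·0.0437 = 0 + j52.17 Ω
  Z2: Z = jωL = j·1194·0.0175 = 0 + j20.89 Ω
  Z3: Z = jωL = j·1194·0.147 = 0 + j175.5 Ω
Step 3 — With the output port shorted to ground, the output series arm Z2 runs from the junction to ground; the shunt arm Z3 also runs from the junction to ground. They appear in parallel: Z3 || Z2 = 0 + j18.67 Ω.
Step 4 — Series with input arm Z1: Z_in = Z1 + (Z3 || Z2) = 0 + j70.84 Ω = 70.84∠90.0° Ω.

Z = 0 + j70.84 Ω = 70.84∠90.0° Ω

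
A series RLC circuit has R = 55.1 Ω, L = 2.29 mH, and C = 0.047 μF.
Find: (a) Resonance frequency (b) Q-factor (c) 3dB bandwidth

Step 1 — Resonance: ω₀ = 1/√(LC) = 1/√(0.00229·4.7e-08) = 9.639e+04 rad/s.
Step 2 — f₀ = ω₀/(2π) = 1.534e+04 Hz.
Step 3 — Series Q: Q = ω₀L/R = 9.639e+04·0.00229/55.1 = 4.006.
Step 4 — Bandwidth: Δω = ω₀/Q = 2.406e+04 rad/s; BW = Δω/(2π) = 3829 Hz.

(a) f₀ = 1.534e+04 Hz  (b) Q = 4.006  (c) BW = 3829 Hz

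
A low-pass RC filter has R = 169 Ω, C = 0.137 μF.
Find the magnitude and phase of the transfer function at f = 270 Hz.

Step 1 — Angular frequency: ω = 2π·270 = 1696 rad/s.
Step 2 — Transfer function: H(jω) = 1/(1 + jωRC).
Step 3 — Denominator: 1 + jωRC = 1 + j·1696·169·1.37e-07 = 1 + j0.03928.
Step 4 — H = 0.9985 - j0.03922.
Step 5 — Magnitude: |H| = 0.9992 (-0.0 dB); phase: φ = -2.2°.

|H| = 0.9992 (-0.0 dB), φ = -2.2°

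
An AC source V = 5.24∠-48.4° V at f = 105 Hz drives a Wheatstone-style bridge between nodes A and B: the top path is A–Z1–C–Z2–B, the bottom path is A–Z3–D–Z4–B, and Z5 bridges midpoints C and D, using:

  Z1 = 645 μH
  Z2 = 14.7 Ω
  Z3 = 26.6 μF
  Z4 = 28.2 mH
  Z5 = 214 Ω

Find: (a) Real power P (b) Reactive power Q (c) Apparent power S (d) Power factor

Step 1 — Angular frequency: ω = 2π·f = 2π·105 = 659.7 rad/s.
Step 2 — Component impedances:
  Z1: Z = jωL = j·659.7·0.000645 = 0 + j0.4255 Ω
  Z2: Z = R = 14.7 Ω
  Z3: Z = 1/(jωC) = -j/(ω·C) = 0 - j56.98 Ω
  Z4: Z = jωL = j·659.7·0.0282 = 0 + j18.6 Ω
  Z5: Z = R = 214 Ω
Step 3 — Bridge requires nodal analysis (the Z5 bridge couples midpoints C and D, so the two paths cannot be reduced to a simple series/parallel combination). Setting node B to ground and injecting 1 A at node A, the 3-node admittance system at A, C, D solves to V_A = Z_AB = 11.84 - j3.395 Ω = 12.32∠-16.0° Ω.
Step 4 — Source phasor: V = 5.24∠-48.4° V = 3.479 - j3.918 V.
Step 5 — Current: I = V / Z = 0.3591 - j0.2279 A = 0.4253∠-32.4° A.
Step 6 — Complex power: S = V·I* = 2.143 - j0.6142 VA.
Step 7 — Real power: P = Re(S) = 2.143 W.
Step 8 — Reactive power: Q = Im(S) = -0.6142 VAR.
Step 9 — Apparent power: |S| = 2.229 VA.
Step 10 — Power factor: PF = P/|S| = 0.9613 (leading).

(a) P = 2.143 W  (b) Q = -0.6142 VAR  (c) S = 2.229 VA  (d) PF = 0.9613 (leading)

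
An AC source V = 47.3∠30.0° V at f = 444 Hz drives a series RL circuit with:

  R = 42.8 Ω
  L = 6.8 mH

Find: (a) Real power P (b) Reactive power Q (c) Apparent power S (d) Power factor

Step 1 — Angular frequency: ω = 2π·f = 2π·444 = 2790 rad/s.
Step 2 — Component impedances:
  R: Z = R = 42.8 Ω
  L: Z = jωL = j·2790·0.0068 = 0 + j18.97 Ω
Step 3 — Series combination: Z_total = R + L = 42.8 + j18.97 Ω = 46.82∠23.9° Ω.
Step 4 — Source phasor: V = 47.3∠30.0° V = 40.96 + j23.65 V.
Step 5 — Current: I = V / Z = 1.005 + j0.1073 A = 1.01∠6.1° A.
Step 6 — Complex power: S = V·I* = 43.69 + j19.36 VA.
Step 7 — Real power: P = Re(S) = 43.69 W.
Step 8 — Reactive power: Q = Im(S) = 19.36 VAR.
Step 9 — Apparent power: |S| = 47.79 VA.
Step 10 — Power factor: PF = P/|S| = 0.9142 (lagging).

(a) P = 43.69 W  (b) Q = 19.36 VAR  (c) S = 47.79 VA  (d) PF = 0.9142 (lagging)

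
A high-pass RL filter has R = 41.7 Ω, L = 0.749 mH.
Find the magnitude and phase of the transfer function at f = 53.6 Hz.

Step 1 — Angular frequency: ω = 2π·53.6 = 336.8 rad/s.
Step 2 — Transfer function: H(jω) = jωL/(R + jωL).
Step 3 — Numerator jωL = j·0.2522; denominator R + jωL = 41.7 + j0.2522.
Step 4 — H = 3.659e-05 + j0.006049.
Step 5 — Magnitude: |H| = 0.006049 (-44.4 dB); phase: φ = 89.7°.

|H| = 0.006049 (-44.4 dB), φ = 89.7°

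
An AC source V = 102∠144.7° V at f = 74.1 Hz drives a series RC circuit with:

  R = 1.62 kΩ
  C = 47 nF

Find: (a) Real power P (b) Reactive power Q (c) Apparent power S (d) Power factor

Step 1 — Angular frequency: ω = 2π·f = 2π·74.1 = 465.6 rad/s.
Step 2 — Component impedances:
  R: Z = R = 1620 Ω
  C: Z = 1/(jωC) = -j/(ω·C) = 0 - j4.57e+04 Ω
Step 3 — Series combination: Z_total = R + C = 1620 - j4.57e+04 Ω = 4.573e+04∠-88.0° Ω.
Step 4 — Source phasor: V = 102∠144.7° V = -83.25 + j58.94 V.
Step 5 — Current: I = V / Z = -0.001353 - j0.001774 A = 0.002231∠-127.3° A.
Step 6 — Complex power: S = V·I* = 0.00806 - j0.2274 VA.
Step 7 — Real power: P = Re(S) = 0.00806 W.
Step 8 — Reactive power: Q = Im(S) = -0.2274 VAR.
Step 9 — Apparent power: |S| = 0.2275 VA.
Step 10 — Power factor: PF = P/|S| = 0.03543 (leading).

(a) P = 0.00806 W  (b) Q = -0.2274 VAR  (c) S = 0.2275 VA  (d) PF = 0.03543 (leading)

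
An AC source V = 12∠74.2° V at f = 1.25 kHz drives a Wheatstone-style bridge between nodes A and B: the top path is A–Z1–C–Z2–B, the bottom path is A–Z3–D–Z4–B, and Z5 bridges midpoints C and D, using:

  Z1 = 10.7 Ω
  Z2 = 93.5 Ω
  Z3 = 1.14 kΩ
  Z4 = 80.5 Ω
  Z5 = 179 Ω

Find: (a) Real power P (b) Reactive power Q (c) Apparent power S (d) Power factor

Step 1 — Angular frequency: ω = 2π·f = 2π·1250 = 7854 rad/s.
Step 2 — Component impedances:
  Z1: Z = R = 10.7 Ω
  Z2: Z = R = 93.5 Ω
  Z3: Z = R = 1140 Ω
  Z4: Z = R = 80.5 Ω
  Z5: Z = R = 179 Ω
Step 3 — Bridge requires nodal analysis (the Z5 bridge couples midpoints C and D, so the two paths cannot be reduced to a simple series/parallel combination). Setting node B to ground and injecting 1 A at node A, the 3-node admittance system at A, C, D solves to V_A = Z_AB = 76.71 Ω = 76.71∠0.0° Ω.
Step 4 — Source phasor: V = 12∠74.2° V = 3.267 + j11.55 V.
Step 5 — Current: I = V / Z = 0.04259 + j0.1505 A = 0.1564∠74.2° A.
Step 6 — Complex power: S = V·I* = 1.877 VA.
Step 7 — Real power: P = Re(S) = 1.877 W.
Step 8 — Reactive power: Q = Im(S) = 0 VAR.
Step 9 — Apparent power: |S| = 1.877 VA.
Step 10 — Power factor: PF = P/|S| = 1 (unity).

(a) P = 1.877 W  (b) Q = 0 VAR  (c) S = 1.877 VA  (d) PF = 1 (unity)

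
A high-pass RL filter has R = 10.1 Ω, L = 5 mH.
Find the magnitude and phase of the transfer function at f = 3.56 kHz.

Step 1 — Angular frequency: ω = 2π·3560 = 2.237e+04 rad/s.
Step 2 — Transfer function: H(jω) = jωL/(R + jωL).
Step 3 — Numerator jωL = j·111.8; denominator R + jωL = 10.1 + j111.8.
Step 4 — H = 0.9919 + j0.08958.
Step 5 — Magnitude: |H| = 0.9959 (-0.0 dB); phase: φ = 5.2°.

|H| = 0.9959 (-0.0 dB), φ = 5.2°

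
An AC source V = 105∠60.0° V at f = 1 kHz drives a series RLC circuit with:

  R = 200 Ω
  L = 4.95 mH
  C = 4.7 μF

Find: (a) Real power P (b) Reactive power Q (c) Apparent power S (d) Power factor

Step 1 — Angular frequency: ω = 2π·f = 2π·1000 = 6283 rad/s.
Step 2 — Component impedances:
  R: Z = R = 200 Ω
  L: Z = jωL = j·6283·0.00495 = 0 + j31.1 Ω
  C: Z = 1/(jωC) = -j/(ω·C) = 0 - j33.86 Ω
Step 3 — Series combination: Z_total = R + L + C = 200 - j2.761 Ω = 200∠-0.8° Ω.
Step 4 — Source phasor: V = 105∠60.0° V = 52.5 + j90.93 V.
Step 5 — Current: I = V / Z = 0.2562 + j0.4582 A = 0.5249∠60.8° A.
Step 6 — Complex power: S = V·I* = 55.11 - j0.7609 VA.
Step 7 — Real power: P = Re(S) = 55.11 W.
Step 8 — Reactive power: Q = Im(S) = -0.7609 VAR.
Step 9 — Apparent power: |S| = 55.12 VA.
Step 10 — Power factor: PF = P/|S| = 0.9999 (leading).

(a) P = 55.11 W  (b) Q = -0.7609 VAR  (c) S = 55.12 VA  (d) PF = 0.9999 (leading)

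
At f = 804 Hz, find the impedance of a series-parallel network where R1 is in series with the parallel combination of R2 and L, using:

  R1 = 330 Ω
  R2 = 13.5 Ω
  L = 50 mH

Step 1 — Angular frequency: ω = 2π·f = 2π·804 = 5052 rad/s.
Step 2 — Component impedances:
  R1: Z = R = 330 Ω
  R2: Z = R = 13.5 Ω
  L: Z = jωL = j·5052·0.05 = 0 + j252.6 Ω
Step 3 — Parallel branch: R2 || L = 1/(1/R2 + 1/L) = 13.46 + j0.7195 Ω.
Step 4 — Series with R1: Z_total = R1 + (R2 || L) = 343.5 + j0.7195 Ω = 343.5∠0.1° Ω.

Z = 343.5 + j0.7195 Ω = 343.5∠0.1° Ω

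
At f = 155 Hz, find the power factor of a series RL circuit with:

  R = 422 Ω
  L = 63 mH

Step 1 — Angular frequency: ω = 2π·f = 2π·155 = 973.9 rad/s.
Step 2 — Component impedances:
  R: Z = R = 422 Ω
  L: Z = jωL = j·973.9·0.063 = 0 + j61.36 Ω
Step 3 — Series combination: Z_total = R + L = 422 + j61.36 Ω = 426.4∠8.3° Ω.
Step 4 — Power factor: PF = cos(φ) = Re(Z)/|Z| = 422/426.44 = 0.9896.
Step 5 — Type: Im(Z) = 61.36 ⇒ lagging (phase φ = 8.3°).

PF = 0.9896 (lagging, φ = 8.3°)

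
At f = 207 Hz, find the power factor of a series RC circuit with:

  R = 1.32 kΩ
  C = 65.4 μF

Step 1 — Angular frequency: ω = 2π·f = 2π·207 = 1301 rad/s.
Step 2 — Component impedances:
  R: Z = R = 1320 Ω
  C: Z = 1/(jωC) = -j/(ω·C) = 0 - j11.76 Ω
Step 3 — Series combination: Z_total = R + C = 1320 - j11.76 Ω = 1320∠-0.5° Ω.
Step 4 — Power factor: PF = cos(φ) = Re(Z)/|Z| = 1320/1320 = 1.
Step 5 — Type: Im(Z) = -11.76 ⇒ leading (phase φ = -0.5°).

PF = 1 (leading, φ = -0.5°)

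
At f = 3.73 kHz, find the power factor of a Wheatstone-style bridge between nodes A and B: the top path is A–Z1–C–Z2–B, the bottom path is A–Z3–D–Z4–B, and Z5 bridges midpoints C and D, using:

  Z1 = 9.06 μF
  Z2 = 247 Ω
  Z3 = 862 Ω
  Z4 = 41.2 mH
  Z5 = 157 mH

Step 1 — Angular frequency: ω = 2π·f = 2π·3730 = 2.344e+04 rad/s.
Step 2 — Component impedances:
  Z1: Z = 1/(jωC) = -j/(ω·C) = 0 - j4.71 Ω
  Z2: Z = R = 247 Ω
  Z3: Z = R = 862 Ω
  Z4: Z = jωL = j·2.344e+04·0.0412 = 0 + j965.6 Ω
  Z5: Z = jωL = j·2.344e+04·0.157 = 0 + j3679 Ω
Step 3 — Bridge requires nodal analysis (the Z5 bridge couples midpoints C and D, so the two paths cannot be reduced to a simple series/parallel combination). Setting node B to ground and injecting 1 A at node A, the 3-node admittance system at A, C, D solves to V_A = Z_AB = 221.4 + j25 Ω = 222.9∠6.4° Ω.
Step 4 — Power factor: PF = cos(φ) = Re(Z)/|Z| = 221.45/222.85 = 0.9937.
Step 5 — Type: Im(Z) = 25 ⇒ lagging (phase φ = 6.4°).

PF = 0.9937 (lagging, φ = 6.4°)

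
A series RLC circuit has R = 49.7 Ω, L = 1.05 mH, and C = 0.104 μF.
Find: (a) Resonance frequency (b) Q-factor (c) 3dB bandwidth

Step 1 — Resonance: ω₀ = 1/√(LC) = 1/√(0.00105·1.04e-07) = 9.569e+04 rad/s.
Step 2 — f₀ = ω₀/(2π) = 1.523e+04 Hz.
Step 3 — Series Q: Q = ω₀L/R = 9.569e+04·0.00105/49.7 = 2.022.
Step 4 — Bandwidth: Δω = ω₀/Q = 4.733e+04 rad/s; BW = Δω/(2π) = 7533 Hz.

(a) f₀ = 1.523e+04 Hz  (b) Q = 2.022  (c) BW = 7533 Hz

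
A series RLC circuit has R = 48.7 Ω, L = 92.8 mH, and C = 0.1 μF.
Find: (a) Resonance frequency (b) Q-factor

Step 1 — Resonance condition Im(Z)=0 gives ω₀ = 1/√(LC).
Step 2 — ω₀ = 1/√(0.0928·1e-07) = 1.038e+04 rad/s.
Step 3 — f₀ = ω₀/(2π) = 1652 Hz.
Step 4 — Series Q: Q = ω₀L/R = 1.038e+04·0.0928/48.7 = 19.78.

(a) f₀ = 1652 Hz  (b) Q = 19.78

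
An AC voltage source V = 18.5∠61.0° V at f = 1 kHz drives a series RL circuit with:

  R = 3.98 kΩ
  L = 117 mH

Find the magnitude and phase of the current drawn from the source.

Step 1 — Angular frequency: ω = 2π·f = 2π·1000 = 6283 rad/s.
Step 2 — Component impedances:
  R: Z = R = 3980 Ω
  L: Z = jωL = j·6283·0.117 = 0 + j735.1 Ω
Step 3 — Series combination: Z_total = R + L = 3980 + j735.1 Ω = 4047∠10.5° Ω.
Step 4 — Source phasor: V = 18.5∠61.0° V = 8.969 + j16.18 V.
Step 5 — Ohm's law: I = V / Z_total = (8.969 + j16.18) / (3980 + j735.1) = 0.002905 + j0.003529 A.
Step 6 — Convert to polar: |I| = 0.004571 A, ∠I = 50.5°.

I = 0.004571∠50.5° A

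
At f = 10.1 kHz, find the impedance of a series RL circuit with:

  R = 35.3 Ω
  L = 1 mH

Step 1 — Angular frequency: ω = 2π·f = 2π·1.01e+04 = 6.346e+04 rad/s.
Step 2 — Component impedances:
  R: Z = R = 35.3 Ω
  L: Z = jωL = j·6.346e+04·0.001 = 0 + j63.46 Ω
Step 3 — Series combination: Z_total = R + L = 35.3 + j63.46 Ω = 72.62∠60.9° Ω.

Z = 35.3 + j63.46 Ω = 72.62∠60.9° Ω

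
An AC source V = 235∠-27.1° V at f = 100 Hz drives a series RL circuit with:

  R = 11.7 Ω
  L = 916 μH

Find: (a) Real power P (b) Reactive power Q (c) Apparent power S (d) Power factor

Step 1 — Angular frequency: ω = 2π·f = 2π·100 = 628.3 rad/s.
Step 2 — Component impedances:
  R: Z = R = 11.7 Ω
  L: Z = jωL = j·628.3·0.000916 = 0 + j0.5755 Ω
Step 3 — Series combination: Z_total = R + L = 11.7 + j0.5755 Ω = 11.71∠2.8° Ω.
Step 4 — Source phasor: V = 235∠-27.1° V = 209.2 - j107.1 V.
Step 5 — Current: I = V / Z = 17.39 - j10.01 A = 20.06∠-29.9° A.
Step 6 — Complex power: S = V·I* = 4709 + j231.6 VA.
Step 7 — Real power: P = Re(S) = 4709 W.
Step 8 — Reactive power: Q = Im(S) = 231.6 VAR.
Step 9 — Apparent power: |S| = 4714 VA.
Step 10 — Power factor: PF = P/|S| = 0.9988 (lagging).

(a) P = 4709 W  (b) Q = 231.6 VAR  (c) S = 4714 VA  (d) PF = 0.9988 (lagging)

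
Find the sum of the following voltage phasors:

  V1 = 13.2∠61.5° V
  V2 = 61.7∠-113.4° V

Step 1 — Convert each phasor to rectangular form:
  V1 = 13.2·(cos(61.5°) + j·sin(61.5°)) = 6.298 + j11.6 V
  V2 = 61.7·(cos(-113.4°) + j·sin(-113.4°)) = -24.5 - j56.63 V
Step 2 — Sum components: V_total = -18.21 - j45.03 V.
Step 3 — Convert to polar: |V_total| = 48.57 V, ∠V_total = -112.0°.

V_total = 48.57∠-112.0° V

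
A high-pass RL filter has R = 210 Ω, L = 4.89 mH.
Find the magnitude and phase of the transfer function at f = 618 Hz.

Step 1 — Angular frequency: ω = 2π·618 = 3883 rad/s.
Step 2 — Transfer function: H(jω) = jωL/(R + jωL).
Step 3 — Numerator jωL = j·18.99; denominator R + jωL = 210 + j18.99.
Step 4 — H = 0.008109 + j0.08969.
Step 5 — Magnitude: |H| = 0.09005 (-20.9 dB); phase: φ = 84.8°.

|H| = 0.09005 (-20.9 dB), φ = 84.8°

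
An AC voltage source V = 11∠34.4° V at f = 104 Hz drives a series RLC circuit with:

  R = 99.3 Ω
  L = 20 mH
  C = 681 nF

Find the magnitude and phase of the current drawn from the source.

Step 1 — Angular frequency: ω = 2π·f = 2π·104 = 653.5 rad/s.
Step 2 — Component impedances:
  R: Z = R = 99.3 Ω
  L: Z = jωL = j·653.5·0.02 = 0 + j13.07 Ω
  C: Z = 1/(jωC) = -j/(ω·C) = 0 - j2247 Ω
Step 3 — Series combination: Z_total = R + L + C = 99.3 - j2234 Ω = 2236∠-87.5° Ω.
Step 4 — Source phasor: V = 11∠34.4° V = 9.076 + j6.215 V.
Step 5 — Ohm's law: I = V / Z_total = (9.076 + j6.215) / (99.3 - j2234) = -0.002596 + j0.004178 A.
Step 6 — Convert to polar: |I| = 0.004919 A, ∠I = 121.9°.

I = 0.004919∠121.9° A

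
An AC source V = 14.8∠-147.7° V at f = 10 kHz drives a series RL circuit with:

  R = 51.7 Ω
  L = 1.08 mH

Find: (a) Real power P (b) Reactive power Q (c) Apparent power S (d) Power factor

Step 1 — Angular frequency: ω = 2π·f = 2π·1e+04 = 6.283e+04 rad/s.
Step 2 — Component impedances:
  R: Z = R = 51.7 Ω
  L: Z = jωL = j·6.283e+04·0.00108 = 0 + j67.86 Ω
Step 3 — Series combination: Z_total = R + L = 51.7 + j67.86 Ω = 85.31∠52.7° Ω.
Step 4 — Source phasor: V = 14.8∠-147.7° V = -12.51 - j7.908 V.
Step 5 — Current: I = V / Z = -0.1626 + j0.06046 A = 0.1735∠159.6° A.
Step 6 — Complex power: S = V·I* = 1.556 + j2.042 VA.
Step 7 — Real power: P = Re(S) = 1.556 W.
Step 8 — Reactive power: Q = Im(S) = 2.042 VAR.
Step 9 — Apparent power: |S| = 2.568 VA.
Step 10 — Power factor: PF = P/|S| = 0.606 (lagging).

(a) P = 1.556 W  (b) Q = 2.042 VAR  (c) S = 2.568 VA  (d) PF = 0.606 (lagging)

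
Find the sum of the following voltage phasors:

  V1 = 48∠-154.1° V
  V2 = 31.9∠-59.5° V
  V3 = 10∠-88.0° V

Step 1 — Convert each phasor to rectangular form:
  V1 = 48·(cos(-154.1°) + j·sin(-154.1°)) = -43.18 - j20.97 V
  V2 = 31.9·(cos(-59.5°) + j·sin(-59.5°)) = 16.19 - j27.49 V
  V3 = 10·(cos(-88.0°) + j·sin(-88.0°)) = 0.349 - j9.994 V
Step 2 — Sum components: V_total = -26.64 - j58.45 V.
Step 3 — Convert to polar: |V_total| = 64.23 V, ∠V_total = -114.5°.

V_total = 64.23∠-114.5° V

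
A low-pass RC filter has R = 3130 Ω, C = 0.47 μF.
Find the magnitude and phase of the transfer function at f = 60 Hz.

Step 1 — Angular frequency: ω = 2π·60 = 377 rad/s.
Step 2 — Transfer function: H(jω) = 1/(1 + jωRC).
Step 3 — Denominator: 1 + jωRC = 1 + j·377·3130·4.7e-07 = 1 + j0.5546.
Step 4 — H = 0.7648 - j0.4241.
Step 5 — Magnitude: |H| = 0.8745 (-1.2 dB); phase: φ = -29.0°.

|H| = 0.8745 (-1.2 dB), φ = -29.0°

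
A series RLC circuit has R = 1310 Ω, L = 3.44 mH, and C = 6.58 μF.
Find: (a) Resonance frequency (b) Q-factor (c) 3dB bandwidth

Step 1 — Resonance condition Im(Z)=0 gives ω₀ = 1/√(LC).
Step 2 — ω₀ = 1/√(0.00344·6.58e-06) = 6647 rad/s.
Step 3 — f₀ = ω₀/(2π) = 1058 Hz.
Step 4 — Series Q: Q = ω₀L/R = 6647·0.00344/1310 = 0.01745.
Step 5 — 3dB bandwidth: Δω = ω₀/Q = 3.808e+05 rad/s; BW = Δω/(2π) = 6.061e+04 Hz.

(a) f₀ = 1058 Hz  (b) Q = 0.01745  (c) BW = 6.061e+04 Hz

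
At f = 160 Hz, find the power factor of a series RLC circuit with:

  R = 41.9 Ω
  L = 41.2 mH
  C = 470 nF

Step 1 — Angular frequency: ω = 2π·f = 2π·160 = 1005 rad/s.
Step 2 — Component impedances:
  R: Z = R = 41.9 Ω
  L: Z = jωL = j·1005·0.0412 = 0 + j41.42 Ω
  C: Z = 1/(jωC) = -j/(ω·C) = 0 - j2116 Ω
Step 3 — Series combination: Z_total = R + L + C = 41.9 - j2075 Ω = 2075∠-88.8° Ω.
Step 4 — Power factor: PF = cos(φ) = Re(Z)/|Z| = 41.9/2075 = 0.02019.
Step 5 — Type: Im(Z) = -2075 ⇒ leading (phase φ = -88.8°).

PF = 0.02019 (leading, φ = -88.8°)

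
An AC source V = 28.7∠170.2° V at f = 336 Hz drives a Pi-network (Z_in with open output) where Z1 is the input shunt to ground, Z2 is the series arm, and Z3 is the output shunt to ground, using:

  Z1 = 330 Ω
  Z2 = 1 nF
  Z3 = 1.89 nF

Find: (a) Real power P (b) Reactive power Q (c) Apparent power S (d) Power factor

Step 1 — Angular frequency: ω = 2π·f = 2π·336 = 2111 rad/s.
Step 2 — Component impedances:
  Z1: Z = R = 330 Ω
  Z2: Z = 1/(jωC) = -j/(ω·C) = 0 - j4.737e+05 Ω
  Z3: Z = 1/(jωC) = -j/(ω·C) = 0 - j2.506e+05 Ω
Step 3 — With open output, the series arm Z2 and the output shunt Z3 appear in series to ground: Z2 + Z3 = 0 - j7.243e+05 Ω.
Step 4 — Parallel with input shunt Z1: Z_in = Z1 || (Z2 + Z3) = 330 - j0.1504 Ω = 330∠-0.0° Ω.
Step 5 — Source phasor: V = 28.7∠170.2° V = -28.28 + j4.885 V.
Step 6 — Current: I = V / Z = -0.08571 + j0.01476 A = 0.08697∠170.2° A.
Step 7 — Complex power: S = V·I* = 2.496 - j0.001137 VA.
Step 8 — Real power: P = Re(S) = 2.496 W.
Step 9 — Reactive power: Q = Im(S) = -0.001137 VAR.
Step 10 — Apparent power: |S| = 2.496 VA.
Step 11 — Power factor: PF = P/|S| = 1 (leading).

(a) P = 2.496 W  (b) Q = -0.001137 VAR  (c) S = 2.496 VA  (d) PF = 1 (leading)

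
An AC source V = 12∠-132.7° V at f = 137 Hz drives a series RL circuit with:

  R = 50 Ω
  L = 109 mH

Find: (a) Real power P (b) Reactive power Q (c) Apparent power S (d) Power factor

Step 1 — Angular frequency: ω = 2π·f = 2π·137 = 860.8 rad/s.
Step 2 — Component impedances:
  R: Z = R = 50 Ω
  L: Z = jωL = j·860.8·0.109 = 0 + j93.83 Ω
Step 3 — Series combination: Z_total = R + L = 50 + j93.83 Ω = 106.3∠61.9° Ω.
Step 4 — Source phasor: V = 12∠-132.7° V = -8.138 - j8.819 V.
Step 5 — Current: I = V / Z = -0.1092 + j0.02854 A = 0.1129∠165.4° A.
Step 6 — Complex power: S = V·I* = 0.637 + j1.195 VA.
Step 7 — Real power: P = Re(S) = 0.637 W.
Step 8 — Reactive power: Q = Im(S) = 1.195 VAR.
Step 9 — Apparent power: |S| = 1.354 VA.
Step 10 — Power factor: PF = P/|S| = 0.4703 (lagging).

(a) P = 0.637 W  (b) Q = 1.195 VAR  (c) S = 1.354 VA  (d) PF = 0.4703 (lagging)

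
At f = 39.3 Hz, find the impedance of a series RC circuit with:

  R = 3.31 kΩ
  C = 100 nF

Step 1 — Angular frequency: ω = 2π·f = 2π·39.3 = 246.9 rad/s.
Step 2 — Component impedances:
  R: Z = R = 3310 Ω
  C: Z = 1/(jωC) = -j/(ω·C) = 0 - j4.05e+04 Ω
Step 3 — Series combination: Z_total = R + C = 3310 - j4.05e+04 Ω = 4.063e+04∠-85.3° Ω.

Z = 3310 - j4.05e+04 Ω = 4.063e+04∠-85.3° Ω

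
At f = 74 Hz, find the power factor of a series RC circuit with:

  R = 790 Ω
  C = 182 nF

Step 1 — Angular frequency: ω = 2π·f = 2π·74 = 465 rad/s.
Step 2 — Component impedances:
  R: Z = R = 790 Ω
  C: Z = 1/(jωC) = -j/(ω·C) = 0 - j1.182e+04 Ω
Step 3 — Series combination: Z_total = R + C = 790 - j1.182e+04 Ω = 1.184e+04∠-86.2° Ω.
Step 4 — Power factor: PF = cos(φ) = Re(Z)/|Z| = 790/11844 = 0.0667.
Step 5 — Type: Im(Z) = -1.182e+04 ⇒ leading (phase φ = -86.2°).

PF = 0.0667 (leading, φ = -86.2°)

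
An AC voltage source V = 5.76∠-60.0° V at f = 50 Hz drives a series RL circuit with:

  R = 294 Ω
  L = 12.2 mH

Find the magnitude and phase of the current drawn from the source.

Step 1 — Angular frequency: ω = 2π·f = 2π·50 = 314.2 rad/s.
Step 2 — Component impedances:
  R: Z = R = 294 Ω
  L: Z = jωL = j·314.2·0.0122 = 0 + j3.833 Ω
Step 3 — Series combination: Z_total = R + L = 294 + j3.833 Ω = 294∠0.7° Ω.
Step 4 — Source phasor: V = 5.76∠-60.0° V = 2.88 - j4.988 V.
Step 5 — Ohm's law: I = V / Z_total = (2.88 - j4.988) / (294 + j3.833) = 0.009573 - j0.01709 A.
Step 6 — Convert to polar: |I| = 0.01959 A, ∠I = -60.7°.

I = 0.01959∠-60.7° A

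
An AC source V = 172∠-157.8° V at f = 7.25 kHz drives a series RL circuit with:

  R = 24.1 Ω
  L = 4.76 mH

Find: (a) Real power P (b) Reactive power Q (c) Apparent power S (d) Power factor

Step 1 — Angular frequency: ω = 2π·f = 2π·7250 = 4.555e+04 rad/s.
Step 2 — Component impedances:
  R: Z = R = 24.1 Ω
  L: Z = jωL = j·4.555e+04·0.00476 = 0 + j216.8 Ω
Step 3 — Series combination: Z_total = R + L = 24.1 + j216.8 Ω = 218.2∠83.7° Ω.
Step 4 — Source phasor: V = 172∠-157.8° V = -159.2 - j64.99 V.
Step 5 — Current: I = V / Z = -0.3767 + j0.6926 A = 0.7884∠118.5° A.
Step 6 — Complex power: S = V·I* = 14.98 + j134.8 VA.
Step 7 — Real power: P = Re(S) = 14.98 W.
Step 8 — Reactive power: Q = Im(S) = 134.8 VAR.
Step 9 — Apparent power: |S| = 135.6 VA.
Step 10 — Power factor: PF = P/|S| = 0.1105 (lagging).

(a) P = 14.98 W  (b) Q = 134.8 VAR  (c) S = 135.6 VA  (d) PF = 0.1105 (lagging)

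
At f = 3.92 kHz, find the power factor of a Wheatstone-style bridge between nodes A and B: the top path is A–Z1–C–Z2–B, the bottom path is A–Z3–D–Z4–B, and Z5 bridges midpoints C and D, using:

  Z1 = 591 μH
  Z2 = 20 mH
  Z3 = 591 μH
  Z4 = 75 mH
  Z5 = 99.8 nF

Step 1 — Angular frequency: ω = 2π·f = 2π·3920 = 2.463e+04 rad/s.
Step 2 — Component impedances:
  Z1: Z = jωL = j·2.463e+04·0.000591 = 0 + j14.56 Ω
  Z2: Z = jωL = j·2.463e+04·0.02 = 0 + j492.6 Ω
  Z3: Z = jωL = j·2.463e+04·0.000591 = 0 + j14.56 Ω
  Z4: Z = jωL = j·2.463e+04·0.075 = 0 + j1847 Ω
  Z5: Z = 1/(jωC) = -j/(ω·C) = 0 - j406.8 Ω
Step 3 — Bridge requires nodal analysis (the Z5 bridge couples midpoints C and D, so the two paths cannot be reduced to a simple series/parallel combination). Setting node B to ground and injecting 1 A at node A, the 3-node admittance system at A, C, D solves to V_A = Z_AB = 0 + j398.8 Ω = 398.8∠90.0° Ω.
Step 4 — Power factor: PF = cos(φ) = Re(Z)/|Z| = 0/398.8 = 0.
Step 5 — Type: Im(Z) = 398.8 ⇒ lagging (phase φ = 90.0°).

PF = 0 (lagging, φ = 90.0°)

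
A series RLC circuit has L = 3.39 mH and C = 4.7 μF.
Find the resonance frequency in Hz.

Step 1 — Resonance condition Im(Z)=0 gives ω₀ = 1/√(LC).
Step 2 — ω₀ = 1/√(0.00339·4.7e-06) = 7922 rad/s.
Step 3 — f₀ = ω₀/(2π) = 1261 Hz.

f₀ = 1261 Hz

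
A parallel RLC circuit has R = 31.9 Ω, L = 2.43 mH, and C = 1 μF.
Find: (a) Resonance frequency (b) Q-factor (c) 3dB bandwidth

Step 1 — Resonance: ω₀ = 1/√(LC) = 1/√(0.00243·1e-06) = 2.029e+04 rad/s.
Step 2 — f₀ = ω₀/(2π) = 3229 Hz.
Step 3 — Parallel Q: Q = R/(ω₀L) = 31.9/(2.029e+04·0.00243) = 0.6471.
Step 4 — Bandwidth: Δω = ω₀/Q = 3.135e+04 rad/s; BW = Δω/(2π) = 4989 Hz.

(a) f₀ = 3229 Hz  (b) Q = 0.6471  (c) BW = 4989 Hz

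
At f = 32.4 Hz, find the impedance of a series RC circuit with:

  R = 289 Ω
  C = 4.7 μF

Step 1 — Angular frequency: ω = 2π·f = 2π·32.4 = 203.6 rad/s.
Step 2 — Component impedances:
  R: Z = R = 289 Ω
  C: Z = 1/(jωC) = -j/(ω·C) = 0 - j1045 Ω
Step 3 — Series combination: Z_total = R + C = 289 - j1045 Ω = 1084∠-74.5° Ω.

Z = 289 - j1045 Ω = 1084∠-74.5° Ω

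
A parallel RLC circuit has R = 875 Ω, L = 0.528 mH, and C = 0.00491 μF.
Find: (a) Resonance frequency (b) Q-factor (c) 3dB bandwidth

Step 1 — Resonance: ω₀ = 1/√(LC) = 1/√(0.000528·4.91e-09) = 6.211e+05 rad/s.
Step 2 — f₀ = ω₀/(2π) = 9.885e+04 Hz.
Step 3 — Parallel Q: Q = R/(ω₀L) = 875/(6.211e+05·0.000528) = 2.668.
Step 4 — Bandwidth: Δω = ω₀/Q = 2.328e+05 rad/s; BW = Δω/(2π) = 3.705e+04 Hz.

(a) f₀ = 9.885e+04 Hz  (b) Q = 2.668  (c) BW = 3.705e+04 Hz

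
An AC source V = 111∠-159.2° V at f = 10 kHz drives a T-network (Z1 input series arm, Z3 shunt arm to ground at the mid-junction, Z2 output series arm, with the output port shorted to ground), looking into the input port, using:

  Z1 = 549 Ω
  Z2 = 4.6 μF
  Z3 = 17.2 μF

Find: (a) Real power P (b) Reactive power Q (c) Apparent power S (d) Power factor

Step 1 — Angular frequency: ω = 2π·f = 2π·1e+04 = 6.283e+04 rad/s.
Step 2 — Component impedances:
  Z1: Z = R = 549 Ω
  Z2: Z = 1/(jωC) = -j/(ω·C) = 0 - j3.46 Ω
  Z3: Z = 1/(jωC) = -j/(ω·C) = 0 - j0.9253 Ω
Step 3 — With the output port shorted to ground, the output series arm Z2 runs from the junction to ground; the shunt arm Z3 also runs from the junction to ground. They appear in parallel: Z3 || Z2 = 0 - j0.7301 Ω.
Step 4 — Series with input arm Z1: Z_in = Z1 + (Z3 || Z2) = 549 - j0.7301 Ω = 549∠-0.1° Ω.
Step 5 — Source phasor: V = 111∠-159.2° V = -103.8 - j39.42 V.
Step 6 — Current: I = V / Z = -0.1889 - j0.07205 A = 0.2022∠-159.1° A.
Step 7 — Complex power: S = V·I* = 22.44 - j0.02984 VA.
Step 8 — Real power: P = Re(S) = 22.44 W.
Step 9 — Reactive power: Q = Im(S) = -0.02984 VAR.
Step 10 — Apparent power: |S| = 22.44 VA.
Step 11 — Power factor: PF = P/|S| = 1 (leading).

(a) P = 22.44 W  (b) Q = -0.02984 VAR  (c) S = 22.44 VA  (d) PF = 1 (leading)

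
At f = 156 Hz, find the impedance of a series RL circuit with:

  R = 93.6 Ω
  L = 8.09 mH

Step 1 — Angular frequency: ω = 2π·f = 2π·156 = 980.2 rad/s.
Step 2 — Component impedances:
  R: Z = R = 93.6 Ω
  L: Z = jωL = j·980.2·0.00809 = 0 + j7.93 Ω
Step 3 — Series combination: Z_total = R + L = 93.6 + j7.93 Ω = 93.94∠4.8° Ω.

Z = 93.6 + j7.93 Ω = 93.94∠4.8° Ω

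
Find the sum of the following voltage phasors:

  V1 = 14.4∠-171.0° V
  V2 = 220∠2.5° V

Step 1 — Convert each phasor to rectangular form:
  V1 = 14.4·(cos(-171.0°) + j·sin(-171.0°)) = -14.22 - j2.253 V
  V2 = 220·(cos(2.5°) + j·sin(2.5°)) = 219.8 + j9.596 V
Step 2 — Sum components: V_total = 205.6 + j7.344 V.
Step 3 — Convert to polar: |V_total| = 205.7 V, ∠V_total = 2.0°.

V_total = 205.7∠2.0° V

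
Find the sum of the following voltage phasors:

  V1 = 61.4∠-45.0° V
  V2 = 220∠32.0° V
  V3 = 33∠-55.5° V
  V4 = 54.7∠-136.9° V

Step 1 — Convert each phasor to rectangular form:
  V1 = 61.4·(cos(-45.0°) + j·sin(-45.0°)) = 43.42 - j43.42 V
  V2 = 220·(cos(32.0°) + j·sin(32.0°)) = 186.6 + j116.6 V
  V3 = 33·(cos(-55.5°) + j·sin(-55.5°)) = 18.69 - j27.2 V
  V4 = 54.7·(cos(-136.9°) + j·sin(-136.9°)) = -39.94 - j37.38 V
Step 2 — Sum components: V_total = 208.7 + j8.595 V.
Step 3 — Convert to polar: |V_total| = 208.9 V, ∠V_total = 2.4°.

V_total = 208.9∠2.4° V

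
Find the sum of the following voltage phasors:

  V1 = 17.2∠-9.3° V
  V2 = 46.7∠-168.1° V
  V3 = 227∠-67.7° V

Step 1 — Convert each phasor to rectangular form:
  V1 = 17.2·(cos(-9.3°) + j·sin(-9.3°)) = 16.97 - j2.78 V
  V2 = 46.7·(cos(-168.1°) + j·sin(-168.1°)) = -45.7 - j9.63 V
  V3 = 227·(cos(-67.7°) + j·sin(-67.7°)) = 86.14 - j210 V
Step 2 — Sum components: V_total = 57.41 - j222.4 V.
Step 3 — Convert to polar: |V_total| = 229.7 V, ∠V_total = -75.5°.

V_total = 229.7∠-75.5° V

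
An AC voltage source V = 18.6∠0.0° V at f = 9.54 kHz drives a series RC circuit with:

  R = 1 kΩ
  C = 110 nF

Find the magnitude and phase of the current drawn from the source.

Step 1 — Angular frequency: ω = 2π·f = 2π·9540 = 5.994e+04 rad/s.
Step 2 — Component impedances:
  R: Z = R = 1000 Ω
  C: Z = 1/(jωC) = -j/(ω·C) = 0 - j151.7 Ω
Step 3 — Series combination: Z_total = R + C = 1000 - j151.7 Ω = 1011∠-8.6° Ω.
Step 4 — Source phasor: V = 18.6∠0.0° V = 18.6 V.
Step 5 — Ohm's law: I = V / Z_total = (18.6) / (1000 - j151.7) = 0.01818 + j0.002758 A.
Step 6 — Convert to polar: |I| = 0.01839 A, ∠I = 8.6°.

I = 0.01839∠8.6° A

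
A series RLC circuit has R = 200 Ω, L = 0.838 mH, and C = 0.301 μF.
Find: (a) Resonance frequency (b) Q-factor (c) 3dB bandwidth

Step 1 — Resonance: ω₀ = 1/√(LC) = 1/√(0.000838·3.01e-07) = 6.296e+04 rad/s.
Step 2 — f₀ = ω₀/(2π) = 1.002e+04 Hz.
Step 3 — Series Q: Q = ω₀L/R = 6.296e+04·0.000838/200 = 0.2638.
Step 4 — Bandwidth: Δω = ω₀/Q = 2.387e+05 rad/s; BW = Δω/(2π) = 3.798e+04 Hz.

(a) f₀ = 1.002e+04 Hz  (b) Q = 0.2638  (c) BW = 3.798e+04 Hz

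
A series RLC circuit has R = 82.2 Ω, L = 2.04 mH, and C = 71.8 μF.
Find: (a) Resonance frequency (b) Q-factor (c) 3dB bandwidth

Step 1 — Resonance: ω₀ = 1/√(LC) = 1/√(0.00204·7.18e-05) = 2613 rad/s.
Step 2 — f₀ = ω₀/(2π) = 415.9 Hz.
Step 3 — Series Q: Q = ω₀L/R = 2613·0.00204/82.2 = 0.06485.
Step 4 — Bandwidth: Δω = ω₀/Q = 4.029e+04 rad/s; BW = Δω/(2π) = 6413 Hz.

(a) f₀ = 415.9 Hz  (b) Q = 0.06485  (c) BW = 6413 Hz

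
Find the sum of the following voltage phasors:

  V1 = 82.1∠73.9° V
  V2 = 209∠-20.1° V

Step 1 — Convert each phasor to rectangular form:
  V1 = 82.1·(cos(73.9°) + j·sin(73.9°)) = 22.77 + j78.88 V
  V2 = 209·(cos(-20.1°) + j·sin(-20.1°)) = 196.3 - j71.82 V
Step 2 — Sum components: V_total = 219 + j7.055 V.
Step 3 — Convert to polar: |V_total| = 219.2 V, ∠V_total = 1.8°.

V_total = 219.2∠1.8° V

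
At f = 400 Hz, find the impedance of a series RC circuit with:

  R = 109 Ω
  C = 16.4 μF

Step 1 — Angular frequency: ω = 2π·f = 2π·400 = 2513 rad/s.
Step 2 — Component impedances:
  R: Z = R = 109 Ω
  C: Z = 1/(jωC) = -j/(ω·C) = 0 - j24.26 Ω
Step 3 — Series combination: Z_total = R + C = 109 - j24.26 Ω = 111.7∠-12.5° Ω.

Z = 109 - j24.26 Ω = 111.7∠-12.5° Ω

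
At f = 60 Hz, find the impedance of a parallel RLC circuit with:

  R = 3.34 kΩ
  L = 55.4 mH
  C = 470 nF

Step 1 — Angular frequency: ω = 2π·f = 2π·60 = 377 rad/s.
Step 2 — Component impedances:
  R: Z = R = 3340 Ω
  L: Z = jωL = j·377·0.0554 = 0 + j20.89 Ω
  C: Z = 1/(jωC) = -j/(ω·C) = 0 - j5644 Ω
Step 3 — Parallel combination: 1/Z_total = 1/R + 1/L + 1/C; Z_total = 0.1316 + j20.96 Ω = 20.96∠89.6° Ω.

Z = 0.1316 + j20.96 Ω = 20.96∠89.6° Ω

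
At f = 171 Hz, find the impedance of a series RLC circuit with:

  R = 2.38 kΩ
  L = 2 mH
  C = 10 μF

Step 1 — Angular frequency: ω = 2π·f = 2π·171 = 1074 rad/s.
Step 2 — Component impedances:
  R: Z = R = 2380 Ω
  L: Z = jωL = j·1074·0.002 = 0 + j2.149 Ω
  C: Z = 1/(jωC) = -j/(ω·C) = 0 - j93.07 Ω
Step 3 — Series combination: Z_total = R + L + C = 2380 - j90.92 Ω = 2382∠-2.2° Ω.

Z = 2380 - j90.92 Ω = 2382∠-2.2° Ω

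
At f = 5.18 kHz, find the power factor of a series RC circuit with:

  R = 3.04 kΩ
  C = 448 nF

Step 1 — Angular frequency: ω = 2π·f = 2π·5180 = 3.255e+04 rad/s.
Step 2 — Component impedances:
  R: Z = R = 3040 Ω
  C: Z = 1/(jωC) = -j/(ω·C) = 0 - j68.58 Ω
Step 3 — Series combination: Z_total = R + C = 3040 - j68.58 Ω = 3041∠-1.3° Ω.
Step 4 — Power factor: PF = cos(φ) = Re(Z)/|Z| = 3040/3041 = 0.9997.
Step 5 — Type: Im(Z) = -68.58 ⇒ leading (phase φ = -1.3°).

PF = 0.9997 (leading, φ = -1.3°)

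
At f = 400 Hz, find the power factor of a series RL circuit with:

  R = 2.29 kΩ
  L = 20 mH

Step 1 — Angular frequency: ω = 2π·f = 2π·400 = 2513 rad/s.
Step 2 — Component impedances:
  R: Z = R = 2290 Ω
  L: Z = jωL = j·2513·0.02 = 0 + j50.27 Ω
Step 3 — Series combination: Z_total = R + L = 2290 + j50.27 Ω = 2291∠1.3° Ω.
Step 4 — Power factor: PF = cos(φ) = Re(Z)/|Z| = 2290/2290.55 = 0.9998.
Step 5 — Type: Im(Z) = 50.27 ⇒ lagging (phase φ = 1.3°).

PF = 0.9998 (lagging, φ = 1.3°)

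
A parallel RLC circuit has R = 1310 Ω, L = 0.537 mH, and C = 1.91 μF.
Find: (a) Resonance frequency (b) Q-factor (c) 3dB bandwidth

Step 1 — Resonance: ω₀ = 1/√(LC) = 1/√(0.000537·1.91e-06) = 3.122e+04 rad/s.
Step 2 — f₀ = ω₀/(2π) = 4970 Hz.
Step 3 — Parallel Q: Q = R/(ω₀L) = 1310/(3.122e+04·0.000537) = 78.13.
Step 4 — Bandwidth: Δω = ω₀/Q = 399.7 rad/s; BW = Δω/(2π) = 63.61 Hz.

(a) f₀ = 4970 Hz  (b) Q = 78.13  (c) BW = 63.61 Hz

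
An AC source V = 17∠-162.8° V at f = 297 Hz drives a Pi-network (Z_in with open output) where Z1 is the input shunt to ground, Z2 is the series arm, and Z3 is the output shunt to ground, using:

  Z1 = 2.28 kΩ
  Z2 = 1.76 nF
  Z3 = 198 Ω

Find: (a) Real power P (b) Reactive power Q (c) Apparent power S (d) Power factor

Step 1 — Angular frequency: ω = 2π·f = 2π·297 = 1866 rad/s.
Step 2 — Component impedances:
  Z1: Z = R = 2280 Ω
  Z2: Z = 1/(jωC) = -j/(ω·C) = 0 - j3.045e+05 Ω
  Z3: Z = R = 198 Ω
Step 3 — With open output, the series arm Z2 and the output shunt Z3 appear in series to ground: Z2 + Z3 = 198 - j3.045e+05 Ω.
Step 4 — Parallel with input shunt Z1: Z_in = Z1 || (Z2 + Z3) = 2280 - j17.07 Ω = 2280∠-0.4° Ω.
Step 5 — Source phasor: V = 17∠-162.8° V = -16.24 - j5.027 V.
Step 6 — Current: I = V / Z = -0.007106 - j0.002258 A = 0.007456∠-162.4° A.
Step 7 — Complex power: S = V·I* = 0.1268 - j0.0009492 VA.
Step 8 — Real power: P = Re(S) = 0.1268 W.
Step 9 — Reactive power: Q = Im(S) = -0.0009492 VAR.
Step 10 — Apparent power: |S| = 0.1268 VA.
Step 11 — Power factor: PF = P/|S| = 1 (leading).

(a) P = 0.1268 W  (b) Q = -0.0009492 VAR  (c) S = 0.1268 VA  (d) PF = 1 (leading)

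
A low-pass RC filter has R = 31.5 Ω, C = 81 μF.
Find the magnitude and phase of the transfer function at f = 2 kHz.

Step 1 — Angular frequency: ω = 2π·2000 = 1.257e+04 rad/s.
Step 2 — Transfer function: H(jω) = 1/(1 + jωRC).
Step 3 — Denominator: 1 + jωRC = 1 + j·1.257e+04·31.5·8.1e-05 = 1 + j32.06.
Step 4 — H = 0.0009718 - j0.03116.
Step 5 — Magnitude: |H| = 0.03117 (-30.1 dB); phase: φ = -88.2°.

|H| = 0.03117 (-30.1 dB), φ = -88.2°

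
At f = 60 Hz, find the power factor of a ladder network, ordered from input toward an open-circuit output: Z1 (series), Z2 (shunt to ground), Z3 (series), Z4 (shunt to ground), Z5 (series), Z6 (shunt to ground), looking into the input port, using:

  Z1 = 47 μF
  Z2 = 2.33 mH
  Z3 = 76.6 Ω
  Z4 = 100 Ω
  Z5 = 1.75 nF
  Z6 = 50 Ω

Step 1 — Angular frequency: ω = 2π·f = 2π·60 = 377 rad/s.
Step 2 — Component impedances:
  Z1: Z = 1/(jωC) = -j/(ω·C) = 0 - j56.44 Ω
  Z2: Z = jωL = j·377·0.00233 = 0 + j0.8784 Ω
  Z3: Z = R = 76.6 Ω
  Z4: Z = R = 100 Ω
  Z5: Z = 1/(jωC) = -j/(ω·C) = 0 - j1.516e+06 Ω
  Z6: Z = R = 50 Ω
Step 3 — Ladder network (open output): work backward from the far end, alternating series and parallel combinations. Z_in = 0.004369 - j55.56 Ω = 55.56∠-90.0° Ω.
Step 4 — Power factor: PF = cos(φ) = Re(Z)/|Z| = 0.0043689/55.56 = 7.863e-05.
Step 5 — Type: Im(Z) = -55.56 ⇒ leading (phase φ = -90.0°).

PF = 7.863e-05 (leading, φ = -90.0°)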